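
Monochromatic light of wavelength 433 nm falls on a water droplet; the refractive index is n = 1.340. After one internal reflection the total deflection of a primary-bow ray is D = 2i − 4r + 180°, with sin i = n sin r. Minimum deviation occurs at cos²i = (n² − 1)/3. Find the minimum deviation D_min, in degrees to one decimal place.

138.9°

cos²i = (1.79560 − 1)/3 = 0.26520; i = arccos(0.51498) = 59.004°.
sin r = sin 59.004°/1.340 = 0.63971; r = 39.770°.
D_min = 2·59.004° − 4·39.770° + 180° = 138.929°.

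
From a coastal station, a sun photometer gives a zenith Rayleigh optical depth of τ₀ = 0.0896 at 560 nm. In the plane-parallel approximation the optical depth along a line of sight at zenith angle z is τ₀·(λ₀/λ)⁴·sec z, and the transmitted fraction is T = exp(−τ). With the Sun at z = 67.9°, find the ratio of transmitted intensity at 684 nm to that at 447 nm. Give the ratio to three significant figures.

Airmass: sec 67.9° = 2.6580.
τ(684 nm) = 0.0896 × (560/684)⁴ × 2.6580 = 0.0896 × 0.4493 × 2.6580 = 0.1070.
τ(447 nm) = 0.0896 × (560/447)⁴ × 2.6580 = 0.0896 × 2.4633 × 2.6580 = 0.5867.
T(684)/T(447) = exp(τ_B − τ_A) = exp(0.4797) = 1.6155.

1.62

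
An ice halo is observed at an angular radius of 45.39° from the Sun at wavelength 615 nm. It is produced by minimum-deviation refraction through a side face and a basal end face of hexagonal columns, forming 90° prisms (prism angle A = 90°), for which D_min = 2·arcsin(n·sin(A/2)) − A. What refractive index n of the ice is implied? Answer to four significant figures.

1.308

Rearranging: n = sin((D_min + A)/2) / sin(A/2).
(D_min + A)/2 = (45.39° + 90°)/2 = 67.695°.
n = sin 67.695° / sin 45° = 0.9252 / 0.7071 = 1.3084.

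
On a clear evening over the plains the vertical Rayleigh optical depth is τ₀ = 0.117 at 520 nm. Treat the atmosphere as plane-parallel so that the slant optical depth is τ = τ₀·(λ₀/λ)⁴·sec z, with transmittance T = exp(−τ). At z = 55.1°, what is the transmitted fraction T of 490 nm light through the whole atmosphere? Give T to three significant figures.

sec 55.1° = 1.7478.
τ = 0.117 × (520/490)⁴ × 1.7478 = 0.117 × 1.2683 × 1.7478 = 0.2594.
T = exp(−0.2594) = 0.7715.

0.772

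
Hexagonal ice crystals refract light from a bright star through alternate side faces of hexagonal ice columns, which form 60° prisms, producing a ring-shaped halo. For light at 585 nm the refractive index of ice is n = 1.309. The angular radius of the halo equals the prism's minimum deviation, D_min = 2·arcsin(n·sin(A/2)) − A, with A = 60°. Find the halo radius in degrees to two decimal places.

21.76°

n·sin(A/2) = 1.309 × sin 30° = 1.309 × 0.5000 = 0.6545.
D_min = 2·arcsin(0.6545) − 60° = 2 × 40.882° − 60° = 21.763°.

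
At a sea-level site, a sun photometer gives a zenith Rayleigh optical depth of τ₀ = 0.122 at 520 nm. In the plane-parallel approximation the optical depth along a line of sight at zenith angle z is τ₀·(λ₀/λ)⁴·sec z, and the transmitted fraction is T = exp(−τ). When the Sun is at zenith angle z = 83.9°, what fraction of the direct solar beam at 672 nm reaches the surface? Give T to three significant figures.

sec 83.9° = 9.4105.
τ = 0.122 × (520/672)⁴ × 9.4105 = 0.122 × 0.3585 × 9.4105 = 0.4116.
T = exp(−0.4116) = 0.6626.

0.663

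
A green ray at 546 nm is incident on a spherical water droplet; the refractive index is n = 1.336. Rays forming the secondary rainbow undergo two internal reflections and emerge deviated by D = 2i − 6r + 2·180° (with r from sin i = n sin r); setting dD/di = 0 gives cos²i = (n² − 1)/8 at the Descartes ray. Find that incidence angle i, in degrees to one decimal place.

71.7°

cos²i = (1.336² − 1)/8 = (1.78490 − 1)/8 = 0.09811.
cos i = 0.31323, so i = 71.746°.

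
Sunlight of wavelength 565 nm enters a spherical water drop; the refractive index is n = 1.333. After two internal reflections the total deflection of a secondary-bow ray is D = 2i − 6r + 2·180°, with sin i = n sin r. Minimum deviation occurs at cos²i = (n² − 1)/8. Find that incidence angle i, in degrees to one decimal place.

71.8°

cos²i = (1.333² − 1)/8 = (1.77689 − 1)/8 = 0.09711.
cos i = 0.31163, so i = 71.843°.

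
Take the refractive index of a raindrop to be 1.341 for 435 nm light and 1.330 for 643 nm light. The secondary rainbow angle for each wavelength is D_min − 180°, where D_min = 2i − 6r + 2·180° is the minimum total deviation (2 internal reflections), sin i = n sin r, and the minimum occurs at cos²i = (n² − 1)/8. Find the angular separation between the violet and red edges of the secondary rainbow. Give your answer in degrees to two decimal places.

2.86°

At 435 nm (n = 1.341): cos²i = 0.09979 → i = 71.586°, r = 45.034°, D_min = 232.966°, rainbow angle = 52.966°.
At 643 nm (n = 1.330): cos²i = 0.09611 → i = 71.940°, r = 45.630°, D_min = 230.101°, rainbow angle = 50.101°.
Angular width = |52.966° − 50.101°| = 2.865°.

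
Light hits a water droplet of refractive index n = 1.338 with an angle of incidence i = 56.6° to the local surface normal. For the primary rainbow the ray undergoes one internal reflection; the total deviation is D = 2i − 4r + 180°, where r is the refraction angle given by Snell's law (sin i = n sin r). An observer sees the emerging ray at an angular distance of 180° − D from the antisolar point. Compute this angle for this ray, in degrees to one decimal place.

sin r = sin 56.6° / 1.338 = 0.8348/1.338 = 0.6240; r = 38.61°.
D = 2·56.6° − 4·38.61° + 180° = 113.20° − 154.42° + 180° = 138.78°.
Angle from antisolar point = 180° − D = 41.22°.

41.2°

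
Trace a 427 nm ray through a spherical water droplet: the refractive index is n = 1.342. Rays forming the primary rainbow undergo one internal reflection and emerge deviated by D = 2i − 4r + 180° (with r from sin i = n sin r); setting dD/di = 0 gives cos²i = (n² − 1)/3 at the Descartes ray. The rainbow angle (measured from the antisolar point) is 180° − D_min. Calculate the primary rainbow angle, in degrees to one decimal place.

40.8°

cos²i = (1.80096 − 1)/3 = 0.26699; i = arccos(0.51671) = 58.888°.
sin r = sin 58.888°/1.342 = 0.63797; r = 39.641°.
D_min = 2·58.888° − 4·39.641° + 180° = 139.213°.
Rainbow angle = 180° − D_min = 40.787°.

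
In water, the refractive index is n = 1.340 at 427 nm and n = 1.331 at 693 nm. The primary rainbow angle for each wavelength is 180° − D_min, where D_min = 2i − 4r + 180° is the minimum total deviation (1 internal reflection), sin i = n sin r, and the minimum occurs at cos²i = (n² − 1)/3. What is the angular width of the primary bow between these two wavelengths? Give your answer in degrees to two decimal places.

At 427 nm (n = 1.340): cos²i = 0.26520 → i = 59.004°, r = 39.770°, D_min = 138.929°, rainbow angle = 41.071°.
At 693 nm (n = 1.331): cos²i = 0.25719 → i = 59.527°, r = 40.356°, D_min = 137.630°, rainbow angle = 42.370°.
Angular width = |41.071° − 42.370°| = 1.299°.

1.30°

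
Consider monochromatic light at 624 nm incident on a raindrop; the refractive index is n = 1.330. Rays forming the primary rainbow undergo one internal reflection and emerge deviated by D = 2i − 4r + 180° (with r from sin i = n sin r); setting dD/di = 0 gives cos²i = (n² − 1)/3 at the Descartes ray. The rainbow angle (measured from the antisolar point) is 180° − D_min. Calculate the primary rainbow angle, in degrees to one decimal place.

cos²i = (1.76890 − 1)/3 = 0.25630; i = arccos(0.50626) = 59.585°.
sin r = sin 59.585°/1.330 = 0.64841; r = 40.422°.
D_min = 2·59.585° − 4·40.422° + 180° = 137.484°.
Rainbow angle = 180° − D_min = 42.516°.

42.5°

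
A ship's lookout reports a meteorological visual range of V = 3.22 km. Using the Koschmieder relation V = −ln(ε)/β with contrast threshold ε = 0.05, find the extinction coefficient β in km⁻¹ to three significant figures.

0.930 km⁻¹

β = −ln(0.05) / V = 2.996 / 3.22 = 0.9304 km⁻¹.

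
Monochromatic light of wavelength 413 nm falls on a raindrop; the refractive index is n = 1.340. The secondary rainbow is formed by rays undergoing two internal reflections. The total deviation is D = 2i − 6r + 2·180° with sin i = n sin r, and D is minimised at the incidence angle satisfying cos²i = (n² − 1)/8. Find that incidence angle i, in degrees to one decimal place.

cos²i = (1.340² − 1)/8 = (1.79560 − 1)/8 = 0.09945.
cos i = 0.31536, so i = 71.618°.

71.6°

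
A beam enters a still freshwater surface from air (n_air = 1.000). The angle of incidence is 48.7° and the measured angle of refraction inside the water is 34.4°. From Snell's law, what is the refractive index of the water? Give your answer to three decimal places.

1.330

n = sin θ_i / sin θ_r = sin 48.7° / sin 34.4° = 0.7513 / 0.5650 = 1.3297.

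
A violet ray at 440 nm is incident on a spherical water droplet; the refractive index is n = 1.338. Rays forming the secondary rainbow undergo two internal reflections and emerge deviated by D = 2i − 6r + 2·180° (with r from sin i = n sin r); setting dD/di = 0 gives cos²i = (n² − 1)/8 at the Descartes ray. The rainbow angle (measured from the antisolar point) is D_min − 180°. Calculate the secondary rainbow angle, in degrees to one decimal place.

cos²i = (1.79024 − 1)/8 = 0.09878; i = arccos(0.31429) = 71.682°.
sin r = sin 71.682°/1.338 = 0.70951; r = 45.195°.
D_min = 2·71.682° − 6·45.195° + 360° = 232.193°.
Rainbow angle = D_min − 180° = 52.193°.

52.2°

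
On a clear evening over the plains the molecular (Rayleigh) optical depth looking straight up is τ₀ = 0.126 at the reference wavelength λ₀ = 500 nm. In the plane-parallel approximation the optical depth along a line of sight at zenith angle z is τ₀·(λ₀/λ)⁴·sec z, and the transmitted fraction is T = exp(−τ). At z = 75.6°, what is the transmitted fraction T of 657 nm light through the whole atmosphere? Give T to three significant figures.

0.844

sec 75.6° = 4.0211.
τ = 0.126 × (500/657)⁴ × 4.0211 = 0.126 × 0.3354 × 4.0211 = 0.1700.
T = exp(−0.1700) = 0.8437.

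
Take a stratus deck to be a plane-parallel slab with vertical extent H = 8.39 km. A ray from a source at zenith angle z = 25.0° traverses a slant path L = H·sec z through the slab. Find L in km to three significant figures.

sec z = 1/cos 25.0° = 1.1034.
L = 8.39 × 1.1034 = 9.257 km.

9.26 km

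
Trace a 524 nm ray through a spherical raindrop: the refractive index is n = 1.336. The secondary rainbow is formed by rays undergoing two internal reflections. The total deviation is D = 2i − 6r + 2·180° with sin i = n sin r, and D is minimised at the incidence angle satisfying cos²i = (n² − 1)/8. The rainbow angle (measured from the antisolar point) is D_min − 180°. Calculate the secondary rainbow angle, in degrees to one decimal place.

cos²i = (1.78490 − 1)/8 = 0.09811; i = arccos(0.31323) = 71.746°.
sin r = sin 71.746°/1.336 = 0.71084; r = 45.303°.
D_min = 2·71.746° − 6·45.303° + 360° = 231.674°.
Rainbow angle = D_min − 180° = 51.674°.

51.7°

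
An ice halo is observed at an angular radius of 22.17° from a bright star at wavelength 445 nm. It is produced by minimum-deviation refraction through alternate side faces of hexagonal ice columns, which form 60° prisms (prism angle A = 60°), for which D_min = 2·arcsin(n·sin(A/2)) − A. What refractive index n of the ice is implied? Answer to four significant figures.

Rearranging: n = sin((D_min + A)/2) / sin(A/2).
(D_min + A)/2 = (22.17° + 60°)/2 = 41.085°.
n = sin 41.085° / sin 30° = 0.6572 / 0.5000 = 1.3144.

1.314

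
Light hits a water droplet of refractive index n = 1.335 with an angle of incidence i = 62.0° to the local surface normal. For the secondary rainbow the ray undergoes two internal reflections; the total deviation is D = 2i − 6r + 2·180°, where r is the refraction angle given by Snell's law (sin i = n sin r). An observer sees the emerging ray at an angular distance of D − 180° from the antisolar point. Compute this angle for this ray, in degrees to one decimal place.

55.6°

sin r = sin 62.0° / 1.335 = 0.8829/1.335 = 0.6614; r = 41.41°.
D = 2·62.0° − 6·41.41° + 2·180° = 124.00° − 248.43° + 360° = 235.57°.
Angle from antisolar point = D − 180° = 55.57°.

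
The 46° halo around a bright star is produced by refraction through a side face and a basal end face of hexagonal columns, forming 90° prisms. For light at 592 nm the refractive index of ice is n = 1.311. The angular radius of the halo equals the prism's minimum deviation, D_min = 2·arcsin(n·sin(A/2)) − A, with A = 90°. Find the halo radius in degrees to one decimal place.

n·sin(A/2) = 1.311 × sin 45° = 1.311 × 0.7071 = 0.9270.
D_min = 2·arcsin(0.9270) − 90° = 2 × 67.974° − 90° = 45.949°.

45.9°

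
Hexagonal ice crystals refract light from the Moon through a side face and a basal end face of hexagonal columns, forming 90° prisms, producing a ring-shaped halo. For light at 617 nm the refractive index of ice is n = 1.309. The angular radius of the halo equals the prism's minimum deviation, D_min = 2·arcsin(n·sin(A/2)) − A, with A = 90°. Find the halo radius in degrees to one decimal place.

n·sin(A/2) = 1.309 × sin 45° = 1.309 × 0.7071 = 0.9256.
D_min = 2·arcsin(0.9256) − 90° = 2 × 67.759° − 90° = 45.519°.

45.5°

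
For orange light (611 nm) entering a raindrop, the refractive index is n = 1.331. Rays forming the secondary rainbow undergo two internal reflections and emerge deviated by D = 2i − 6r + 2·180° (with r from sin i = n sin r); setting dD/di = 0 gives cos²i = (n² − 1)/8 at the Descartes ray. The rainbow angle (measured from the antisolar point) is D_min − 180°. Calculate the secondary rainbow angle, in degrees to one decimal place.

cos²i = (1.77156 − 1)/8 = 0.09645; i = arccos(0.31056) = 71.907°.
sin r = sin 71.907°/1.331 = 0.71417; r = 45.575°.
D_min = 2·71.907° − 6·45.575° + 360° = 230.365°.
Rainbow angle = D_min − 180° = 50.365°.

50.4°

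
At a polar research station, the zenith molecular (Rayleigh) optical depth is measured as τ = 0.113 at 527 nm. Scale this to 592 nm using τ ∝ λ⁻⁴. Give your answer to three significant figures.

τ(592 nm) = τ(527 nm) × (527/592)⁴ = 0.113 × (0.8902)⁴ = 0.113 × 0.6280 = 0.0710.

0.0710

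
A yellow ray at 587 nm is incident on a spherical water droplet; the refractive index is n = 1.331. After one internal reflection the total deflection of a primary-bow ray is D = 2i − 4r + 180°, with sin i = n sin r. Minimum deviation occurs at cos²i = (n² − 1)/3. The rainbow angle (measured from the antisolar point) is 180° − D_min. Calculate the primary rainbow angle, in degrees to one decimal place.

cos²i = (1.77156 − 1)/3 = 0.25719; i = arccos(0.50714) = 59.527°.
sin r = sin 59.527°/1.331 = 0.64753; r = 40.356°.
D_min = 2·59.527° − 4·40.356° + 180° = 137.630°.
Rainbow angle = 180° − D_min = 42.370°.

42.4°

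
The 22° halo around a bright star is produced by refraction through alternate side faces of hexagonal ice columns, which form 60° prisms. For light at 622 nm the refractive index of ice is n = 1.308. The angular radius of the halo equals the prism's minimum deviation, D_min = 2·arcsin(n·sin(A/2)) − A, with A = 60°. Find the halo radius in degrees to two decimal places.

n·sin(A/2) = 1.308 × sin 30° = 1.308 × 0.5000 = 0.6540.
D_min = 2·arcsin(0.6540) − 60° = 2 × 40.844° − 60° = 21.688°.

21.69°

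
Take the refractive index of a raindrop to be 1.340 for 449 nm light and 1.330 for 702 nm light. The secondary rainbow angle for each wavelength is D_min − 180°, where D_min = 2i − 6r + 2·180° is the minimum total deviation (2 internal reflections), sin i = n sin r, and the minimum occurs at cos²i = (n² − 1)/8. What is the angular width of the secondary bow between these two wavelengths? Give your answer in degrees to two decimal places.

At 449 nm (n = 1.340): cos²i = 0.09945 → i = 71.618°, r = 45.088°, D_min = 232.709°, rainbow angle = 52.709°.
At 702 nm (n = 1.330): cos²i = 0.09611 → i = 71.940°, r = 45.630°, D_min = 230.101°, rainbow angle = 50.101°.
Angular width = |52.709° − 50.101°| = 2.608°.

2.61°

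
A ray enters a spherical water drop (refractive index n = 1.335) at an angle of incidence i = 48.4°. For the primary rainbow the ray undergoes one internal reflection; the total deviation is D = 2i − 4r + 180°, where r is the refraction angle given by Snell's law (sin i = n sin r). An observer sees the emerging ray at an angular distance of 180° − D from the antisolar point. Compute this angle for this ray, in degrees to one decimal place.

sin r = sin 48.4° / 1.335 = 0.7478/1.335 = 0.5601; r = 34.07°.
D = 2·48.4° − 4·34.07° + 180° = 96.80° − 136.26° + 180° = 140.54°.
Angle from antisolar point = 180° − D = 39.46°.

39.5°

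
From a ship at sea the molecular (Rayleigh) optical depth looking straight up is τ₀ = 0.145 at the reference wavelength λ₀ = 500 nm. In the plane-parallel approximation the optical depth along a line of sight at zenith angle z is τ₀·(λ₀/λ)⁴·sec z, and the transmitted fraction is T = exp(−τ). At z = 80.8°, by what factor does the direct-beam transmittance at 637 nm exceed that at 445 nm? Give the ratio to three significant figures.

3.01

Airmass: sec 80.8° = 6.2546.
τ(637 nm) = 0.145 × (500/637)⁴ × 6.2546 = 0.145 × 0.3796 × 6.2546 = 0.3443.
τ(445 nm) = 0.145 × (500/445)⁴ × 6.2546 = 0.145 × 1.5938 × 6.2546 = 1.4455.
T(637)/T(445) = exp(τ_B − τ_A) = exp(1.1012) = 3.0078.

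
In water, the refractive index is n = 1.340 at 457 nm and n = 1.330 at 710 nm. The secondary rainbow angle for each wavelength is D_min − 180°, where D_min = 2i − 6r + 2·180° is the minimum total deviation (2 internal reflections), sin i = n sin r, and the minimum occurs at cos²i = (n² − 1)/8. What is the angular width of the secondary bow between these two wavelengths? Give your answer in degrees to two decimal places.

At 457 nm (n = 1.340): cos²i = 0.09945 → i = 71.618°, r = 45.088°, D_min = 232.709°, rainbow angle = 52.709°.
At 710 nm (n = 1.330): cos²i = 0.09611 → i = 71.940°, r = 45.630°, D_min = 230.101°, rainbow angle = 50.101°.
Angular width = |52.709° − 50.101°| = 2.608°.

2.61°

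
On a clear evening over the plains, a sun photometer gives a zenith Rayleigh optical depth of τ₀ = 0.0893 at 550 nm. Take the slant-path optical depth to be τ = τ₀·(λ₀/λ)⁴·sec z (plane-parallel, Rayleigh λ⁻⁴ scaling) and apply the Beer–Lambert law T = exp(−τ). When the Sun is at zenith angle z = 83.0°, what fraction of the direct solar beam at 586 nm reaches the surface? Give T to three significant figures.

0.566

sec 83.0° = 8.2055.
τ = 0.0893 × (550/586)⁴ × 8.2055 = 0.0893 × 0.7760 × 8.2055 = 0.5686.
T = exp(−0.5686) = 0.5663.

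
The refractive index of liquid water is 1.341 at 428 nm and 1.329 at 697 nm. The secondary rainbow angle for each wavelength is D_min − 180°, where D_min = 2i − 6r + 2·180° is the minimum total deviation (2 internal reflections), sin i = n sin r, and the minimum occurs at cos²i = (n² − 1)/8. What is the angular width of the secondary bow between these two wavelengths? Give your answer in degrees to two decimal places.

At 428 nm (n = 1.341): cos²i = 0.09979 → i = 71.586°, r = 45.034°, D_min = 232.966°, rainbow angle = 52.966°.
At 697 nm (n = 1.329): cos²i = 0.09578 → i = 71.972°, r = 45.685°, D_min = 229.837°, rainbow angle = 49.837°.
Angular width = |52.966° − 49.837°| = 3.129°.

3.13°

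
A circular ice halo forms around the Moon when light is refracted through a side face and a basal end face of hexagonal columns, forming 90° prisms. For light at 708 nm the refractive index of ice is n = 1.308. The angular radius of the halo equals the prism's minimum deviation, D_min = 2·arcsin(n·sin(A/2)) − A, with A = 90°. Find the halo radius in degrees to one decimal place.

45.3°

n·sin(A/2) = 1.308 × sin 45° = 1.308 × 0.7071 = 0.9249.
D_min = 2·arcsin(0.9249) − 90° = 2 × 67.653° − 90° = 45.305°.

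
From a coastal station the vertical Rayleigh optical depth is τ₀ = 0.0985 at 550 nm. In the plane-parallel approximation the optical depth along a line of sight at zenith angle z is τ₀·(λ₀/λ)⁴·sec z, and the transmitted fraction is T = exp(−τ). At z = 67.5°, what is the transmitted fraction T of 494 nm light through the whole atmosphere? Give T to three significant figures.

0.673

sec 67.5° = 2.6131.
τ = 0.0985 × (550/494)⁴ × 2.6131 = 0.0985 × 1.5365 × 2.6131 = 0.3955.
T = exp(−0.3955) = 0.6733.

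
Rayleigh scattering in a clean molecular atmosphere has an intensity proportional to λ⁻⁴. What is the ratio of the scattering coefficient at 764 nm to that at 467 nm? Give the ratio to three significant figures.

0.140

Rayleigh scattering ∝ λ⁻⁴, so the ratio of coefficients is the inverse fourth power of the wavelength ratio.
σ(764)/σ(467) = (467/764)⁴ = (0.6113)⁴ = 0.1396.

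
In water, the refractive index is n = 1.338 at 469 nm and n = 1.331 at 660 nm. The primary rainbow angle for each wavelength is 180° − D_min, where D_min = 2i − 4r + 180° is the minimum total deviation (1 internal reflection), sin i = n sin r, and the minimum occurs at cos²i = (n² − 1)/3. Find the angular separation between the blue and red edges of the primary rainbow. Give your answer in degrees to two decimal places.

1.01°

At 469 nm (n = 1.338): cos²i = 0.26341 → i = 59.120°, r = 39.899°, D_min = 138.643°, rainbow angle = 41.357°.
At 660 nm (n = 1.331): cos²i = 0.25719 → i = 59.527°, r = 40.356°, D_min = 137.630°, rainbow angle = 42.370°.
Angular width = |41.357° − 42.370°| = 1.013°.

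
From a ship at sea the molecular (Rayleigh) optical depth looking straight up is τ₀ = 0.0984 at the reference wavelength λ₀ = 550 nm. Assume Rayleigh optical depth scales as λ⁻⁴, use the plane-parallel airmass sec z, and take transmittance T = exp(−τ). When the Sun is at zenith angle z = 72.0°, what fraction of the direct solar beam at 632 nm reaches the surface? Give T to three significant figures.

sec 72.0° = 3.2361.
τ = 0.0984 × (550/632)⁴ × 3.2361 = 0.0984 × 0.5736 × 3.2361 = 0.1826.
T = exp(−0.1826) = 0.8331.

0.833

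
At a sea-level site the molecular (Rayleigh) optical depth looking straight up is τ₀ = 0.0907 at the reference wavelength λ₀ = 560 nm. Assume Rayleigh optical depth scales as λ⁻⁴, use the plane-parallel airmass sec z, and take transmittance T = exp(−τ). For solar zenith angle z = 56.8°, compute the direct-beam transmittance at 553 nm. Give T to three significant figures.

0.840

sec 56.8° = 1.8263.
τ = 0.0907 × (560/553)⁴ × 1.8263 = 0.0907 × 1.0516 × 1.8263 = 0.1742.
T = exp(−0.1742) = 0.8401.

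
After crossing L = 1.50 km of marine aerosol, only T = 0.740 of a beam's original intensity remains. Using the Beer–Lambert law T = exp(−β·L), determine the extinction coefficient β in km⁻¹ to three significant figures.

Beer–Lambert: T = exp(−βL) ⇒ β = −ln(T)/L = −ln(0.740)/1.50 = 0.3011/1.50 = 0.2007 km⁻¹.

0.201 km⁻¹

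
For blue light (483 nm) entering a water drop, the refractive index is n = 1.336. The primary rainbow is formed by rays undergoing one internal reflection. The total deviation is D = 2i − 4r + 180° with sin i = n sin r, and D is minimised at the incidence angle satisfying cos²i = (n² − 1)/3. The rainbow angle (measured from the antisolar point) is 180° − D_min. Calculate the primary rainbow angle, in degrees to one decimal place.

41.6°

cos²i = (1.78490 − 1)/3 = 0.26163; i = arccos(0.51150) = 59.236°.
sin r = sin 59.236°/1.336 = 0.64318; r = 40.029°.
D_min = 2·59.236° − 4·40.029° + 180° = 138.356°.
Rainbow angle = 180° − D_min = 41.644°.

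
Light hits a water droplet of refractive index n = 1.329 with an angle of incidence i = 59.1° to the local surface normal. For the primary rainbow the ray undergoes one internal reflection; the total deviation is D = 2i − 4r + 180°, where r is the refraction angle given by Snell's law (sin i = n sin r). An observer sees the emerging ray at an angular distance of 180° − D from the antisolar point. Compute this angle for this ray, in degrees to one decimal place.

42.7°

sin r = sin 59.1° / 1.329 = 0.8581/1.329 = 0.6456; r = 40.21°.
D = 2·59.1° − 4·40.21° + 180° = 118.20° − 160.86° + 180° = 137.34°.
Angle from antisolar point = 180° − D = 42.66°.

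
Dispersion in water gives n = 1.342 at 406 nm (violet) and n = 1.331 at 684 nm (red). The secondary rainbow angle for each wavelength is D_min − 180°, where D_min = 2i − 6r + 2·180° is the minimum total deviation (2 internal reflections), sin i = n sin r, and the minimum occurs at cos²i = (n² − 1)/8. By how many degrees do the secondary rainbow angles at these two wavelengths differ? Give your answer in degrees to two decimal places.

At 406 nm (n = 1.342): cos²i = 0.10012 → i = 71.554°, r = 44.981°, D_min = 233.222°, rainbow angle = 53.222°.
At 684 nm (n = 1.331): cos²i = 0.09645 → i = 71.907°, r = 45.575°, D_min = 230.365°, rainbow angle = 50.365°.
Angular width = |53.222° − 50.365°| = 2.857°.

2.86°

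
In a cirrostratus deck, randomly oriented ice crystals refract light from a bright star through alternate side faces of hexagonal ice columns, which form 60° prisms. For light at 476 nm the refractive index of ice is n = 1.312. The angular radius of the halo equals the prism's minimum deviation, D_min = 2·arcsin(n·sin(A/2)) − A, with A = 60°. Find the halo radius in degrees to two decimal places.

n·sin(A/2) = 1.312 × sin 30° = 1.312 × 0.5000 = 0.6560.
D_min = 2·arcsin(0.6560) − 60° = 2 × 40.996° − 60° = 21.991°.

21.99°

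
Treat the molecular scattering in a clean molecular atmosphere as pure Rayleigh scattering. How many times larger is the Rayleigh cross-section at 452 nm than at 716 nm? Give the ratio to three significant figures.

Rayleigh scattering ∝ λ⁻⁴, so the ratio of coefficients is the inverse fourth power of the wavelength ratio.
σ(452)/σ(716) = (716/452)⁴ = (1.5841)⁴ = 6.296.

6.30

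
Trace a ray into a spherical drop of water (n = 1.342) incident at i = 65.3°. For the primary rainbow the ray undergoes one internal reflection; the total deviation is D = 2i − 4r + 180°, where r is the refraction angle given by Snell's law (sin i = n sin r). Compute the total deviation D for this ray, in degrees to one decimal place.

sin r = sin 65.3° / 1.342 = 0.9085/1.342 = 0.6770; r = 42.61°.
D = 2·65.3° − 4·42.61° + 180° = 130.60° − 170.43° + 180° = 140.17°.

140.2°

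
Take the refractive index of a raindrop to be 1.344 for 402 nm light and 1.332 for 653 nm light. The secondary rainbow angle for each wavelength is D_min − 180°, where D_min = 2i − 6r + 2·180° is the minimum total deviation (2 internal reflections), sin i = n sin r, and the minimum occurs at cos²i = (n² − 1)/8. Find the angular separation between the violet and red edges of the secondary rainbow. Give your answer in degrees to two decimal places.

At 402 nm (n = 1.344): cos²i = 0.10079 → i = 71.490°, r = 44.874°, D_min = 233.733°, rainbow angle = 53.733°.
At 653 nm (n = 1.332): cos²i = 0.09678 → i = 71.875°, r = 45.520°, D_min = 230.628°, rainbow angle = 50.628°.
Angular width = |53.733° − 50.628°| = 3.104°.

3.10°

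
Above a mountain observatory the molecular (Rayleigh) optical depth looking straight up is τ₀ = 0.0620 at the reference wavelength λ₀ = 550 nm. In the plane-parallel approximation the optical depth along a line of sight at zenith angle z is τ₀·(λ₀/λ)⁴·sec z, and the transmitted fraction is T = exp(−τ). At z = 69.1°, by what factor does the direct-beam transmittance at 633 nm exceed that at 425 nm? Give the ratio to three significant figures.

1.47

Airmass: sec 69.1° = 2.8032.
τ(633 nm) = 0.0620 × (550/633)⁴ × 2.8032 = 0.0620 × 0.5699 × 2.8032 = 0.0991.
τ(425 nm) = 0.0620 × (550/425)⁴ × 2.8032 = 0.0620 × 2.8048 × 2.8032 = 0.4875.
T(633)/T(425) = exp(τ_B − τ_A) = exp(0.3884) = 1.4746.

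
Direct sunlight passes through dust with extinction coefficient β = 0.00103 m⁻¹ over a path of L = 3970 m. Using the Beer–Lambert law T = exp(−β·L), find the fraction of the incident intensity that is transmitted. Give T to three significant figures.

0.0168

τ = β·L = 0.00103 × 3970 = 4.0891.
T = exp(−4.0891) = 0.0168.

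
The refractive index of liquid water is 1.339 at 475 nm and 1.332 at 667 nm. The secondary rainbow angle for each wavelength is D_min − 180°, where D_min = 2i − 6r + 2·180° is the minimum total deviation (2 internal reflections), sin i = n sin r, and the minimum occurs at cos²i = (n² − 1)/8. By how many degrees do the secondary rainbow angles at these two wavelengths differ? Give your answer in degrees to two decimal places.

At 475 nm (n = 1.339): cos²i = 0.09912 → i = 71.650°, r = 45.141°, D_min = 232.451°, rainbow angle = 52.451°.
At 667 nm (n = 1.332): cos²i = 0.09678 → i = 71.875°, r = 45.520°, D_min = 230.628°, rainbow angle = 50.628°.
Angular width = |52.451° − 50.628°| = 1.823°.

1.82°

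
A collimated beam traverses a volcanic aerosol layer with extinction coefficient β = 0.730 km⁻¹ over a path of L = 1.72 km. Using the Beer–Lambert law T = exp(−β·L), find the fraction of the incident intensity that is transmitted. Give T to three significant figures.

τ = β·L = 0.730 × 1.72 = 1.2556.
T = exp(−1.2556) = 0.2849.

0.285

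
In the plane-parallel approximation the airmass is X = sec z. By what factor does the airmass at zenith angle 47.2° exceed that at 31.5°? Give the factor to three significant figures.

X(47.2°)/X(31.5°) = sec 47.2° / sec 31.5° = cos 31.5° / cos 47.2° = 0.8526/0.6794 = 1.2549.

1.25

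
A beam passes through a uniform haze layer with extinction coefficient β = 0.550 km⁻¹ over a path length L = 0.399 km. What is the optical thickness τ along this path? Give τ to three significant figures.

τ = β·L = 0.550 × 0.399 = 0.2195.

0.219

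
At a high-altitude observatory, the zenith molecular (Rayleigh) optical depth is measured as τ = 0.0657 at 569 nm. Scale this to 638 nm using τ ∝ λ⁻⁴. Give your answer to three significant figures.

0.0416

τ(638 nm) = τ(569 nm) × (569/638)⁴ = 0.0657 × (0.8918)⁴ = 0.0657 × 0.6327 = 0.0416.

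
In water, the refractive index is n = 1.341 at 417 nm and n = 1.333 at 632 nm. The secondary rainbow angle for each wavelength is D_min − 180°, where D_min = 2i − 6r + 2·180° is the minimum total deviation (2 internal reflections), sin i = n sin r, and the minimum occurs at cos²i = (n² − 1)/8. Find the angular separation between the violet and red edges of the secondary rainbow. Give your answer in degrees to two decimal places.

At 417 nm (n = 1.341): cos²i = 0.09979 → i = 71.586°, r = 45.034°, D_min = 232.966°, rainbow angle = 52.966°.
At 632 nm (n = 1.333): cos²i = 0.09711 → i = 71.843°, r = 45.466°, D_min = 230.891°, rainbow angle = 50.891°.
Angular width = |52.966° − 50.891°| = 2.075°.

2.08°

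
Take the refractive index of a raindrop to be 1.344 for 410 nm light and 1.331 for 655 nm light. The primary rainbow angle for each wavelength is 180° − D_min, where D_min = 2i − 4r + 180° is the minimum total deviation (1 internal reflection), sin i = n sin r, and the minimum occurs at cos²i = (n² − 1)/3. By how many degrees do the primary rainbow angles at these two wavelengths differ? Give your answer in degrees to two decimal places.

At 410 nm (n = 1.344): cos²i = 0.26878 → i = 58.772°, r = 39.512°, D_min = 139.495°, rainbow angle = 40.505°.
At 655 nm (n = 1.331): cos²i = 0.25719 → i = 59.527°, r = 40.356°, D_min = 137.630°, rainbow angle = 42.370°.
Angular width = |40.505° − 42.370°| = 1.865°.

1.86°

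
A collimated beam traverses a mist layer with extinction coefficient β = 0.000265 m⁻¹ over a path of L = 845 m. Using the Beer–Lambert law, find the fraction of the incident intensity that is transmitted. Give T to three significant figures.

0.799

τ = β·L = 0.000265 × 845 = 0.2239.
T = exp(−0.2239) = 0.7994.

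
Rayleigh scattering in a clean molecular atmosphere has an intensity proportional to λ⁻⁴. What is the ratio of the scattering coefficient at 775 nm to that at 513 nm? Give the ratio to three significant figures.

0.192

Rayleigh scattering ∝ λ⁻⁴, so the ratio of coefficients is the inverse fourth power of the wavelength ratio.
σ(775)/σ(513) = (513/775)⁴ = (0.6619)⁴ = 0.192.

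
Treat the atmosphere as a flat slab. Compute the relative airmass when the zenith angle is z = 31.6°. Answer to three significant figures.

X = sec z = 1/cos 31.6° = 1/0.8517 = 1.1741.

1.17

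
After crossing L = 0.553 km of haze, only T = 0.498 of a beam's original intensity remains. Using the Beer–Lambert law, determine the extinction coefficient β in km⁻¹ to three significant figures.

1.26 km⁻¹

Beer–Lambert: T = exp(−βL) ⇒ β = −ln(T)/L = −ln(0.498)/0.553 = 0.6972/0.553 = 1.261 km⁻¹.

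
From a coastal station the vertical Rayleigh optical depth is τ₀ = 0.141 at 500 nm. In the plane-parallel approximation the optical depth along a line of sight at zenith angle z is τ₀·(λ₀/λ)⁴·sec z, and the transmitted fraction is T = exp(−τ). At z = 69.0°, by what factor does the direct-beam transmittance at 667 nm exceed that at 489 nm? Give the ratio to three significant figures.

Airmass: sec 69.0° = 2.7904.
τ(667 nm) = 0.141 × (500/667)⁴ × 2.7904 = 0.141 × 0.3158 × 2.7904 = 0.1242.
τ(489 nm) = 0.141 × (500/489)⁴ × 2.7904 = 0.141 × 1.0931 × 2.7904 = 0.4301.
T(667)/T(489) = exp(τ_B − τ_A) = exp(0.3058) = 1.3577.

1.36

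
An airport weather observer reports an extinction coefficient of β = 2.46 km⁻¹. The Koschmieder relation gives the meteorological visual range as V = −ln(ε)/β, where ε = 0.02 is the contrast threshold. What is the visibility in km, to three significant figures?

1.59 km

V = −ln(0.02) / 2.46 = 3.912 / 2.46 = 1.5903 km.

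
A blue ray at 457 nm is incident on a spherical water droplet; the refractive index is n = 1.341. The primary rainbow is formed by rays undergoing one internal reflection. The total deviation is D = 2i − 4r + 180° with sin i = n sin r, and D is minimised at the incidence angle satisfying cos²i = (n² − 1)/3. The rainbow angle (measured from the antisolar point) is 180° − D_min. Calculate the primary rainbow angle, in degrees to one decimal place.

cos²i = (1.79828 − 1)/3 = 0.26609; i = arccos(0.51584) = 58.946°.
sin r = sin 58.946°/1.341 = 0.63884; r = 39.705°.
D_min = 2·58.946° − 4·39.705° + 180° = 139.071°.
Rainbow angle = 180° − D_min = 40.929°.

40.9°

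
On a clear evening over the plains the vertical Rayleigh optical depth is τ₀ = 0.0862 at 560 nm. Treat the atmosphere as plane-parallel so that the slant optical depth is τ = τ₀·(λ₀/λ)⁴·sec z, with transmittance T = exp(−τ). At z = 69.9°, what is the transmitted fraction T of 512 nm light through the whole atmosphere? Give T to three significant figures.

0.698

sec 69.9° = 2.9099.
τ = 0.0862 × (560/512)⁴ × 2.9099 = 0.0862 × 1.4311 × 2.9099 = 0.3590.
T = exp(−0.3590) = 0.6984.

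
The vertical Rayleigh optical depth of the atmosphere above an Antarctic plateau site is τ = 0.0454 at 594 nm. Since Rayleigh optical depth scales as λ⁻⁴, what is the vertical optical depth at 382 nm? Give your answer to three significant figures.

τ(382 nm) = τ(594 nm) × (594/382)⁴ = 0.0454 × (1.5550)⁴ = 0.0454 × 5.8465 = 0.2654.

0.265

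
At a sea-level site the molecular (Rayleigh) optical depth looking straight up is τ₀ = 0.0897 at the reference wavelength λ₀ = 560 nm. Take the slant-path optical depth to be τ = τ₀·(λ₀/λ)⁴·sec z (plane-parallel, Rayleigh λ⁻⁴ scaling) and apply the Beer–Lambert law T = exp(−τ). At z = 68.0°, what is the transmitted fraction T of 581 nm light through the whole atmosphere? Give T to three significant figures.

sec 68.0° = 2.6695.
τ = 0.0897 × (560/581)⁴ × 2.6695 = 0.0897 × 0.8631 × 2.6695 = 0.2067.
T = exp(−0.2067) = 0.8133.

0.813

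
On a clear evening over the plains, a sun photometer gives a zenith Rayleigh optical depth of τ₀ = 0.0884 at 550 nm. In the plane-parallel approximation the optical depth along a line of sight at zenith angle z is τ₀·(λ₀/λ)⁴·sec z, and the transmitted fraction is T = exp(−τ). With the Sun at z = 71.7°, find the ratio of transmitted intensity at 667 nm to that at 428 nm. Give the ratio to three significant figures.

Airmass: sec 71.7° = 3.1848.
τ(667 nm) = 0.0884 × (550/667)⁴ × 3.1848 = 0.0884 × 0.4623 × 3.1848 = 0.1302.
τ(428 nm) = 0.0884 × (550/428)⁴ × 3.1848 = 0.0884 × 2.7269 × 3.1848 = 0.7677.
T(667)/T(428) = exp(τ_B − τ_A) = exp(0.6376) = 1.8919.

1.89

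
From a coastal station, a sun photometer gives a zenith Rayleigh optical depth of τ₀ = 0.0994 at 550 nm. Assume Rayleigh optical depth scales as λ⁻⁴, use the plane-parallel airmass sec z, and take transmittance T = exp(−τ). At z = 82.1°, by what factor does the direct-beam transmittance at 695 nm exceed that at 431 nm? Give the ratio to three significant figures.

5.13

Airmass: sec 82.1° = 7.2757.
τ(695 nm) = 0.0994 × (550/695)⁴ × 7.2757 = 0.0994 × 0.3922 × 7.2757 = 0.2836.
τ(431 nm) = 0.0994 × (550/431)⁴ × 7.2757 = 0.0994 × 2.6518 × 7.2757 = 1.9178.
T(695)/T(431) = exp(τ_B − τ_A) = exp(1.6341) = 5.1251.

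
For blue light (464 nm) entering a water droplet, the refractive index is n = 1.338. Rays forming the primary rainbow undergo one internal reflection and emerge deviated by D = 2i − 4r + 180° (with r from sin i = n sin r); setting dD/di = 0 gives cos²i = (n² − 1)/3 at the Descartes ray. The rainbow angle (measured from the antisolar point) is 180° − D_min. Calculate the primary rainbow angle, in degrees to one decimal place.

41.4°

cos²i = (1.79024 − 1)/3 = 0.26341; i = arccos(0.51324) = 59.120°.
sin r = sin 59.120°/1.338 = 0.64144; r = 39.899°.
D_min = 2·59.120° − 4·39.899° + 180° = 138.643°.
Rainbow angle = 180° − D_min = 41.357°.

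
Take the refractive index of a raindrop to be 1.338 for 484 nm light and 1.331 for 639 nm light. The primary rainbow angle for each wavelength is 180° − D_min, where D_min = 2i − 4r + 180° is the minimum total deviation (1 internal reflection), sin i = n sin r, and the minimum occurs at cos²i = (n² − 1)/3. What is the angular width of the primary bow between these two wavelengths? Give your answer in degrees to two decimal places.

At 484 nm (n = 1.338): cos²i = 0.26341 → i = 59.120°, r = 39.899°, D_min = 138.643°, rainbow angle = 41.357°.
At 639 nm (n = 1.331): cos²i = 0.25719 → i = 59.527°, r = 40.356°, D_min = 137.630°, rainbow angle = 42.370°.
Angular width = |41.357° − 42.370°| = 1.013°.

1.01°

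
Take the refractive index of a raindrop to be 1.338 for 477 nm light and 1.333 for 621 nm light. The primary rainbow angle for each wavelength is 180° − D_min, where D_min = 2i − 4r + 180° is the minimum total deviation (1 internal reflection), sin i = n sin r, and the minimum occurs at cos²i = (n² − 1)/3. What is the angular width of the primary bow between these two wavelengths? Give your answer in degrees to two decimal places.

At 477 nm (n = 1.338): cos²i = 0.26341 → i = 59.120°, r = 39.899°, D_min = 138.643°, rainbow angle = 41.357°.
At 621 nm (n = 1.333): cos²i = 0.25896 → i = 59.410°, r = 40.225°, D_min = 137.922°, rainbow angle = 42.078°.
Angular width = |41.357° − 42.078°| = 0.722°.

0.72°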